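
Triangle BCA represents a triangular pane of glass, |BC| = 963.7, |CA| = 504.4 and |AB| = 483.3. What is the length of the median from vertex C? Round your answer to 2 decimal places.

730.19

Median from C: ½√(2·|BC|² + 2·|CA|² − |AB|²) ≈ 730.19.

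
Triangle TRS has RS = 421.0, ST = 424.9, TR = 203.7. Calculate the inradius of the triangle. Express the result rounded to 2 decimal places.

Semiperimeter s = (421 + 424.9 + 203.7)/2 = 524.8.
Heron's formula: area = √(524.8·103.8·99.9·321.1) ≈ 41802.
Inradius = area/s = 41802/524.8 ≈ 79.653.

r ≈ 79.65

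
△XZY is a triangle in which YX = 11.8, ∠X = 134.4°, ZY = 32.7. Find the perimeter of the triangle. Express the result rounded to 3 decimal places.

perimeter ≈ 67.838

Law of sines: sin Z = YX·sin X/ZY ≈ 0.25782.
Since ZY ≥ YX, only the acute value applies: ∠Z ≈ 14.94°.
Then ∠Y = 180° − ∠X − ∠Z ≈ 30.66°.
Law of sines gives XZ = ZY·sin Y/sin X ≈ 23.338.
Semiperimeter s = (32.7+11.8+23.338)/2 = 33.919.
Perimeter = 32.7 + 11.8 + 23.338 = 67.838.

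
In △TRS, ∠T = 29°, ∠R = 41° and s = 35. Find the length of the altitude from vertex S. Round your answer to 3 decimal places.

11.847

The third angle is ∠S = 180° − ∠T − ∠R = 110.00°.
Law of sines: t = s·sin T/sin S ≈ 18.057.
Law of sines: r = s·sin R/sin S ≈ 24.436.
Area = ½·s·t·sin R ≈ 207.32.
The altitude from S has length 2·area/s ≈ 11.847.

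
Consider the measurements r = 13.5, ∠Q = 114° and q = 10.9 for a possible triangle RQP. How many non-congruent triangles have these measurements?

r·sin Q = 13.5·sin(114°) ≈ 12.33.
Since ∠Q is not acute, a triangle exists only if q > r; here q ≤ r, so there is no triangle.

0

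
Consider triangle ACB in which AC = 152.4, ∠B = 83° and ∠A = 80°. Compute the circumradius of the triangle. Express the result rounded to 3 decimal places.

76.772

The third angle is ∠C = 180° − ∠B − ∠A = 17.00°.
Law of sines: CB = AC·sin A/sin B ≈ 151.21.
Law of sines: BA = AC·sin C/sin B ≈ 44.892.
Circumradius = AC/(2 sin B) ≈ 76.772.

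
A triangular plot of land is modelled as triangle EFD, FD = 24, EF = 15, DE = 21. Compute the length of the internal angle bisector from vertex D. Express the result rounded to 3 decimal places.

t_D ≈ 21.166

By the law of cosines, cos D = (FD² + DE² − EF²) / (2·FD·DE) ≈ 0.78571, so ∠D ≈ 38.21°.
The bisector from D has length 2·FD·DE·cos(∠D/2)/(FD+DE) ≈ 21.166.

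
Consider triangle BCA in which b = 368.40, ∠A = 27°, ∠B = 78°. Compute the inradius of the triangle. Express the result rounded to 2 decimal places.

r ≈ 67.37

The third angle is ∠C = 180° − ∠A − ∠B = 75.00°.
Law of sines: c = b·sin C/sin B ≈ 363.8.
Law of sines: a = b·sin A/sin B ≈ 170.99.
Area = ½·b·c·sin A ≈ 30423.
Semiperimeter s = (368.4+363.8+170.99)/2 = 451.59.
Inradius = area/s = 30423/451.59 ≈ 67.367.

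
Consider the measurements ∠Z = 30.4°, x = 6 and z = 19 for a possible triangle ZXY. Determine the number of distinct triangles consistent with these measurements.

1

x·sin Z = 6·sin(30.4°) ≈ 3.036.
Since z ≥ x, exactly one triangle exists.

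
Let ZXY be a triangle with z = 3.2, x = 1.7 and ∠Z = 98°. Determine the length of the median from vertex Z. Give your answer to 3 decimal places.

1.404

Law of sines: sin X = x·sin Z/z ≈ 0.52608.
Since z ≥ x, only the acute value applies: ∠X ≈ 31.74°.
Then ∠Y = 180° − ∠Z − ∠X ≈ 50.26°.
Law of sines gives y = z·sin Y/sin Z ≈ 2.4848.
Median from Z: ½√(2·x² + 2·y² − z²) ≈ 1.4043.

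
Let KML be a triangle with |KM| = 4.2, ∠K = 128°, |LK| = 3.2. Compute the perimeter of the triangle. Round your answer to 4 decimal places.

14.0655

By the law of cosines, |ML|² = |LK|² + |KM|² − 2·|LK|·|KM|·cos K = 44.429, so |ML| ≈ 6.6655.
Semiperimeter s = (6.6655+3.2+4.2)/2 = 7.0328.
Perimeter = 6.6655 + 3.2 + 4.2 = 14.066.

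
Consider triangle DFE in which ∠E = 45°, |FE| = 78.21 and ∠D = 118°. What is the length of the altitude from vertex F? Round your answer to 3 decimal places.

The third angle is ∠F = 180° − ∠E − ∠D = 17.00°.
Law of sines: |ED| = |FE|·sin F/sin D ≈ 25.898.
Law of sines: |DF| = |FE|·sin E/sin D ≈ 62.634.
Area = ½·|FE|·|ED|·sin E ≈ 716.11.
The altitude from F has length 2·area/|ED| ≈ 55.303.

55.303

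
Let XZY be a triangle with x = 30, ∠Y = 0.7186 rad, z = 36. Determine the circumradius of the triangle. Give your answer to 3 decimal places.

R ≈ 18.134

By the law of cosines, y² = x² + z² − 2·x·z·cos Y = 570.11, so y ≈ 23.877.
Area = ½·x·z·sin Y ≈ 355.5.
Circumradius = y/(2 sin Y) ≈ 18.134.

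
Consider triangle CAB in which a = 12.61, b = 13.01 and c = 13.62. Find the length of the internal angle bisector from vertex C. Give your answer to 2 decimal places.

By the law of cosines, cos C = (a² + b² − c²) / (2·a·b) ≈ 0.43512, so ∠C ≈ 64.21°.
The bisector from C has length 2·a·b·cos(∠C/2)/(a+b) ≈ 10.849.

10.85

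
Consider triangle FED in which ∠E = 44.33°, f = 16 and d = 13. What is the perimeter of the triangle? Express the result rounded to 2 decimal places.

By the law of cosines, e² = d² + f² − 2·d·f·cos E = 127.42, so e ≈ 11.288.
Semiperimeter s = (16+11.288+13)/2 = 20.144.
Perimeter = 16 + 11.288 + 13 = 40.288.

40.29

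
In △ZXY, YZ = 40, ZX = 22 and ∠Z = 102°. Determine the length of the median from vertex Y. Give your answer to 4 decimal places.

By the law of cosines, XY² = YZ² + ZX² − 2·YZ·ZX·cos Z = 2449.9, so XY ≈ 49.497.
Median from Y: ½√(2·XY² + 2·YZ² − ZX²) ≈ 43.634.

m_Y ≈ 43.6344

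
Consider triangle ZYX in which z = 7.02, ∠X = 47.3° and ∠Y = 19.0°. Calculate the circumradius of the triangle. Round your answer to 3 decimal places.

The third angle is ∠Z = 180° − ∠Y − ∠X = 113.70°.
Law of sines: y = z·sin Y/sin Z ≈ 2.496.
Law of sines: x = z·sin X/sin Z ≈ 5.6343.
Circumradius = z/(2 sin Z) ≈ 3.8333.

3.833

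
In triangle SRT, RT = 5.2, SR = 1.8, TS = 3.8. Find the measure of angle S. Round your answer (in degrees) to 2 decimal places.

By the law of cosines, cos S = (TS² + SR² − RT²) / (2·TS·SR) ≈ -0.68421, so ∠S ≈ 133.17°.

∠S ≈ 133.17°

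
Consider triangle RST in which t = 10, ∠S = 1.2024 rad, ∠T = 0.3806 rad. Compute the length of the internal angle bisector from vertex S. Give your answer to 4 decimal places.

t_S ≈ 12.0256

The third angle is ∠R = π − ∠S − ∠T = 1.5586 rad.
Law of sines: r = t·sin R/sin T ≈ 26.918.
Law of sines: s = t·sin S/sin T ≈ 25.113.
The bisector from S has length 2·t·r·cos(∠S/2)/(t+r) ≈ 12.026.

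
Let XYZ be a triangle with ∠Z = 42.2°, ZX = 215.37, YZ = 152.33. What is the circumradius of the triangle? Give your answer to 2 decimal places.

R ≈ 107.82

By the law of cosines, XY² = YZ² + ZX² − 2·YZ·ZX·cos Z = 20981, so XY ≈ 144.85.
Area = ½·YZ·ZX·sin Z ≈ 11019.
Circumradius = XY/(2 sin Z) ≈ 107.82.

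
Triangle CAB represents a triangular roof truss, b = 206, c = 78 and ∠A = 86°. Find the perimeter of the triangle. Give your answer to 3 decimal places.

By the law of cosines, a² = b² + c² − 2·b·c·cos A = 46278, so a ≈ 215.12.
Semiperimeter s = (78+215.12+206)/2 = 249.56.
Perimeter = 78 + 215.12 + 206 = 499.12.

perimeter ≈ 499.124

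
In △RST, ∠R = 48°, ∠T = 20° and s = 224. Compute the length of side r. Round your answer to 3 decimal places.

179.538

The third angle is ∠S = 180° − ∠T − ∠R = 112.00°.
Law of sines: r = s·sin R/sin S ≈ 179.54.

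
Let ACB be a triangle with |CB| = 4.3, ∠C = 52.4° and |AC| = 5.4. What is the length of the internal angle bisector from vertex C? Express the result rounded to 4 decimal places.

t_C ≈ 4.2957

By the law of cosines, |BA|² = |AC|² + |CB|² − 2·|AC|·|CB|·cos C = 19.315, so |BA| ≈ 4.3949.
The bisector from C has length 2·|AC|·|CB|·cos(∠C/2)/(|AC|+|CB|) ≈ 4.2957.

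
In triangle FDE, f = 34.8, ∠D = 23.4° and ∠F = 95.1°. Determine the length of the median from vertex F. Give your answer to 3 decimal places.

m_F ≈ 16.275

The third angle is ∠E = 180° − ∠F − ∠D = 61.50°.
Law of sines: d = f·sin D/sin F ≈ 13.876.
Law of sines: e = f·sin E/sin F ≈ 30.704.
Median from F: ½√(2·d² + 2·e² − f²) ≈ 16.275.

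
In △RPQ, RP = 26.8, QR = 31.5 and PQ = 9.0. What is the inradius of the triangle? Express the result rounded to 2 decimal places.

Semiperimeter s = (9 + 31.5 + 26.8)/2 = 33.65.
Heron's formula: area = √(33.65·24.65·2.15·6.85) ≈ 110.53.
Inradius = area/s = 110.53/33.65 ≈ 3.2846.

r ≈ 3.28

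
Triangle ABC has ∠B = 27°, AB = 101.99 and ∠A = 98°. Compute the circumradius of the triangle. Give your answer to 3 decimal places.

R ≈ 62.253

The third angle is ∠C = 180° − ∠A − ∠B = 55.00°.
Law of sines: BC = AB·sin A/sin C ≈ 123.3.
Law of sines: CA = AB·sin B/sin C ≈ 56.525.
Circumradius = AB/(2 sin C) ≈ 62.253.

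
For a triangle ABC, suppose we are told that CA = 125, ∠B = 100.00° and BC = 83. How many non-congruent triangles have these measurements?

1

BC·sin B = 83·sin(100.00°) ≈ 81.74.
Since ∠B is not acute, a triangle exists only if CA > BC; here CA > BC, so there is exactly one triangle.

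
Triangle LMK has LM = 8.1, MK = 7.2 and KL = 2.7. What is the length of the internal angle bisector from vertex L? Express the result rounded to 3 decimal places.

By the law of cosines, cos L = (KL² + LM² − MK²) / (2·KL·LM) ≈ 0.48148, so ∠L ≈ 61.22°.
The bisector from L has length 2·KL·LM·cos(∠L/2)/(KL+LM) ≈ 3.4857.

3.486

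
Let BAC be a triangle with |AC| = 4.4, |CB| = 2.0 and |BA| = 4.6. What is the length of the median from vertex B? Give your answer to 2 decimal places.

2.78

Median from B: ½√(2·|CB|² + 2·|BA|² − |AC|²) ≈ 2.7821.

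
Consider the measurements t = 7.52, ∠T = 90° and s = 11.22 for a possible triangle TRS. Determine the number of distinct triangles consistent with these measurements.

0

s·sin T = 11.22·sin(90°) ≈ 11.22.
Since ∠T is not acute, a triangle exists only if t > s; here t ≤ s, so there is no triangle.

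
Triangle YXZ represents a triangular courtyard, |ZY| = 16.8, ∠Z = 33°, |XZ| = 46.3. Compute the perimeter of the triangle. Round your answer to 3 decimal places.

perimeter ≈ 96.585

By the law of cosines, |YX|² = |XZ|² + |ZY|² − 2·|XZ|·|ZY|·cos Z = 1121.2, so |YX| ≈ 33.485.
Semiperimeter s = (46.3+16.8+33.485)/2 = 48.292.
Perimeter = 46.3 + 16.8 + 33.485 = 96.585.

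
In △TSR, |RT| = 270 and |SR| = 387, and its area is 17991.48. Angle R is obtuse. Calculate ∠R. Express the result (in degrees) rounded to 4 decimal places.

∠R ≈ 159.8568°

From area = ½·|SR|·|RT|·sin R, we get sin R = 2·area/(|SR|·|RT|) ≈ 0.34437.
Taking the obtuse solution, ∠R ≈ 159.86°.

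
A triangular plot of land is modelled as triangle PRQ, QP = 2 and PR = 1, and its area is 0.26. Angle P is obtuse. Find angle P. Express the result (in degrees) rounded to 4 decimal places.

From area = ½·QP·PR·sin P, we get sin P = 2·area/(QP·PR) ≈ 0.26000.
Taking the obtuse solution, ∠P ≈ 164.93°.

164.9299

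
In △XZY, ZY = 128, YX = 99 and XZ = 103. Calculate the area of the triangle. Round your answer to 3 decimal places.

4998.166

Semiperimeter s = (128 + 99 + 103)/2 = 165.
Heron's formula: area = √(165·37·66·62) ≈ 4998.2.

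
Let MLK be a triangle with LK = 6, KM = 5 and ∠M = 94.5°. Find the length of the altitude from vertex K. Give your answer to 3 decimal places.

Law of sines: sin L = KM·sin M/LK ≈ 0.83076.
Since LK ≥ KM, only the acute value applies: ∠L ≈ 56.18°.
Then ∠K = 180° − ∠M − ∠L ≈ 29.32°.
Law of sines gives ML = LK·sin K/sin M ≈ 2.9474.
Area = ½·LK·KM·sin K ≈ 7.3459.
The altitude from K has length 2·area/ML ≈ 4.9846.

h_K ≈ 4.985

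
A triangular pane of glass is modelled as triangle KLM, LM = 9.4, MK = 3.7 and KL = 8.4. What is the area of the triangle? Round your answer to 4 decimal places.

Semiperimeter s = (9.4 + 3.7 + 8.4)/2 = 10.75.
Heron's formula: area = √(10.75·1.35·7.05·2.35) ≈ 15.506.

area ≈ 15.5060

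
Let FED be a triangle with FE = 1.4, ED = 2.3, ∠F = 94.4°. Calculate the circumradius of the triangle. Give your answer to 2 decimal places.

Law of sines: sin D = FE·sin F/ED ≈ 0.60690.
Since ED ≥ FE, only the acute value applies: ∠D ≈ 37.37°.
Then ∠E = 180° − ∠F − ∠D ≈ 48.23°.
Law of sines gives DF = ED·sin E/sin F ≈ 1.7206.
Circumradius = ED/(2 sin F) ≈ 1.1534.

R ≈ 1.15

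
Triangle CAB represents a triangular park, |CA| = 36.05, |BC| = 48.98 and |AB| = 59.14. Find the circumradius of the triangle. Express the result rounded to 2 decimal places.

By the law of cosines, cos C = (|BC|² + |CA|² − |AB|²) / (2·|BC|·|CA|) ≈ 0.05695, so ∠C ≈ 86.74°.
Circumradius = |AB|/(2 sin C) ≈ 29.618.

29.62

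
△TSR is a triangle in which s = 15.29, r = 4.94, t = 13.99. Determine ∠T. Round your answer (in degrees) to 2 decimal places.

65.57

By the law of cosines, cos T = (s² + r² − t²) / (2·s·r) ≈ 0.41351, so ∠T ≈ 65.57°.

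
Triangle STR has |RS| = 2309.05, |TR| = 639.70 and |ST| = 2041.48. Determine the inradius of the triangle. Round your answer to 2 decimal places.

Semiperimeter s = (639.7 + 2309.1 + 2041.5)/2 = 2495.1.
Heron's formula: area = √(2495.1·1855.4·186.06·453.63) ≈ 6.251e+05.
Inradius = area/s = 6.251e+05/2495.1 ≈ 250.53.

250.53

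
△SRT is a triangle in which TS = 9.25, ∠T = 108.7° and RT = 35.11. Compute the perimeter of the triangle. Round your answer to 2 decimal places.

83.43

By the law of cosines, SR² = RT² + TS² − 2·RT·TS·cos T = 1526.5, so SR ≈ 39.071.
Semiperimeter s = (35.11+9.25+39.071)/2 = 41.715.
Perimeter = 35.11 + 9.25 + 39.071 = 83.431.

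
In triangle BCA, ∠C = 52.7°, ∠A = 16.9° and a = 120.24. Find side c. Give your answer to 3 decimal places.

The third angle is ∠B = 180° − ∠C − ∠A = 110.40°.
Law of sines: c = a·sin C/sin A ≈ 329.02.

329.023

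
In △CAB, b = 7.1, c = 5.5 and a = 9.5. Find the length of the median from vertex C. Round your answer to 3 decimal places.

7.923

Median from C: ½√(2·a² + 2·b² − c²) ≈ 7.9226.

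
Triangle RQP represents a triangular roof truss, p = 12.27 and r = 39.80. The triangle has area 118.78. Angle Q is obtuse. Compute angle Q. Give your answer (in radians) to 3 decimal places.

From area = ½·p·r·sin Q, we get sin Q = 2·area/(p·r) ≈ 0.48646.
Taking the obtuse solution, ∠Q ≈ 2.634 rad.

∠Q ≈ 2.634 rad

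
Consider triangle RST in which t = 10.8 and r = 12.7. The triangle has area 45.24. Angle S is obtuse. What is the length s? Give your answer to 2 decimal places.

From area = ½·t·r·sin S, we get sin S = 2·area/(t·r) ≈ 0.65967.
Taking the obtuse solution, ∠S ≈ 138.73°.
Law of cosines then gives s ≈ 22.002.

22.00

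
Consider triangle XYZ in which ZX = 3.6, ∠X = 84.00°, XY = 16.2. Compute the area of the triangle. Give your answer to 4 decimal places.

Area = ½·ZX·XY·sin X ≈ 29.

area ≈ 29.0003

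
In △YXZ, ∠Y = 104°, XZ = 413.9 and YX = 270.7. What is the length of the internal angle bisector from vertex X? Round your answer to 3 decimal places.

t_X ≈ 310.760

Law of sines: sin Z = YX·sin Y/XZ ≈ 0.63460.
Since XZ ≥ YX, only the acute value applies: ∠Z ≈ 39.39°.
Then ∠X = 180° − ∠Y − ∠Z ≈ 36.61°.
Law of sines gives ZY = XZ·sin X/sin Y ≈ 254.39.
The bisector from X has length 2·YX·XZ·cos(∠X/2)/(YX+XZ) ≈ 310.76.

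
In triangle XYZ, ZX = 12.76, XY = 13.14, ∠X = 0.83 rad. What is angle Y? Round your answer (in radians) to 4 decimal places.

By the law of cosines, YZ² = ZX² + XY² − 2·ZX·XY·cos X = 109.17, so YZ ≈ 10.448.
Law of cosines again: cos Y = (XY² + YZ² − ZX²)/(2·XY·YZ) ≈ 0.43342, so ∠Y ≈ 1.123 rad.

∠Y ≈ 1.1225 rad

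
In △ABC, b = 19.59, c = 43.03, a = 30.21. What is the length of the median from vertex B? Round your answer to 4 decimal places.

35.8632

Median from B: ½√(2·c² + 2·a² − b²) ≈ 35.863.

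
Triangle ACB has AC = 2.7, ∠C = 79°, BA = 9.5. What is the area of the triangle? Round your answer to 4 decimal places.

Law of sines: sin B = AC·sin C/BA ≈ 0.27899.
Since BA ≥ AC, only the acute value applies: ∠B ≈ 16.20°.
Then ∠A = 180° − ∠C − ∠B ≈ 84.80°.
Law of sines gives CB = BA·sin A/sin C ≈ 9.638.
Area = ½·BA·AC·sin A ≈ 12.772.

area ≈ 12.7722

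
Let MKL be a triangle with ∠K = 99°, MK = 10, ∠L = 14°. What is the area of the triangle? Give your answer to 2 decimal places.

The third angle is ∠M = 180° − ∠K − ∠L = 67.00°.
Law of sines: KL = MK·sin M/sin L ≈ 38.05.
Law of sines: LM = MK·sin K/sin L ≈ 40.827.
Area = ½·MK·KL·sin K ≈ 187.91.

187.91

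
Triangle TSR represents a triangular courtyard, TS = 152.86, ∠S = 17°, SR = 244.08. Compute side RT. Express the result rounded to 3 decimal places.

107.618

By the law of cosines, RT² = TS² + SR² − 2·TS·SR·cos S = 11582, so RT ≈ 107.62.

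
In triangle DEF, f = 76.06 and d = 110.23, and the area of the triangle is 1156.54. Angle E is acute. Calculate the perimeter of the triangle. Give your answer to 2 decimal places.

From area = ½·f·d·sin E, we get sin E = 2·area/(f·d) ≈ 0.27589.
Taking the acute solution, ∠E ≈ 16.02°.
Law of cosines then gives e ≈ 42.642.
Perimeter = 110.23 + 42.642 + 76.06 = 228.93.

perimeter ≈ 228.93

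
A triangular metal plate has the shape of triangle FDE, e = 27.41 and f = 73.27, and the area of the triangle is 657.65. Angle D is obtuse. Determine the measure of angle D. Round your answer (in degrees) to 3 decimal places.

∠D ≈ 139.086°

From area = ½·e·f·sin D, we get sin D = 2·area/(e·f) ≈ 0.65492.
Taking the obtuse solution, ∠D ≈ 139.09°.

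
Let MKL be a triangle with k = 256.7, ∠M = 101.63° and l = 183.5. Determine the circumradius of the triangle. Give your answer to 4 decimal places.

R ≈ 175.7704

By the law of cosines, m² = k² + l² − 2·k·l·cos M = 1.1856e+05, so m ≈ 344.32.
Area = ½·k·l·sin M ≈ 23069.
Circumradius = m/(2 sin M) ≈ 175.77.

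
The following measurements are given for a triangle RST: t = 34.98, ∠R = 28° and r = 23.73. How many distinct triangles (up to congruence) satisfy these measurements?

2

t·sin R = 34.98·sin(28°) ≈ 16.42.
Since t sin R < r < t (16.42 < 23.73 < 34.98), two triangles exist.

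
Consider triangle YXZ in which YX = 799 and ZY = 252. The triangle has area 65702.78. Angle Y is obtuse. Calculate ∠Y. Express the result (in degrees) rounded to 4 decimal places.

From area = ½·ZY·YX·sin Y, we get sin Y = 2·area/(ZY·YX) ≈ 0.65263.
Taking the obtuse solution, ∠Y ≈ 139.26°.

∠Y ≈ 139.2599°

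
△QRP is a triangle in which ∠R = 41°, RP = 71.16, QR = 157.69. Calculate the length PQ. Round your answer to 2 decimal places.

113.98

By the law of cosines, PQ² = QR² + RP² − 2·QR·RP·cos R = 12992, so PQ ≈ 113.98.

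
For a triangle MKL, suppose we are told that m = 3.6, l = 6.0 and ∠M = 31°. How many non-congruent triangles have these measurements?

l·sin M = 6.0·sin(31°) ≈ 3.09.
Since l sin M < m < l (3.09 < 3.6 < 6.0), two triangles exist.

2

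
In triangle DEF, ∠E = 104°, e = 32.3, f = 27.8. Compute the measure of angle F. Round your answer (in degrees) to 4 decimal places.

56.6278

Law of sines: sin F = f·sin E/e ≈ 0.83512.
Since e ≥ f, only the acute value applies: ∠F ≈ 56.63°.
Then ∠D = 180° − ∠E − ∠F ≈ 19.37°.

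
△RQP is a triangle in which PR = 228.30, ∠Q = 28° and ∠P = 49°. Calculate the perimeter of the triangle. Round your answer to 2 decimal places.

The third angle is ∠R = 180° − ∠Q − ∠P = 103.00°.
Law of sines: QP = PR·sin R/sin Q ≈ 473.83.
Law of sines: RQ = PR·sin P/sin Q ≈ 367.01.
Semiperimeter s = (473.83+228.3+367.01)/2 = 534.57.
Perimeter = 473.83 + 228.3 + 367.01 = 1069.1.

perimeter ≈ 1069.14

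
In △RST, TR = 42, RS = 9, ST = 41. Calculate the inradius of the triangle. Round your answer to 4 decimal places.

Semiperimeter s = (41 + 42 + 9)/2 = 46.
Heron's formula: area = √(46·5·4·37) ≈ 184.5.
Inradius = area/s = 184.5/46 ≈ 4.0109.

r ≈ 4.0109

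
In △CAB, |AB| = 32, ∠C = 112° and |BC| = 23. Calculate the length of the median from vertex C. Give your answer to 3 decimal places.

11.166

Law of sines: sin A = |BC|·sin C/|AB| ≈ 0.66641.
Since |AB| ≥ |BC|, only the acute value applies: ∠A ≈ 41.79°.
Then ∠B = 180° − ∠C − ∠A ≈ 26.21°.
Law of sines gives |CA| = |AB|·sin B/sin C ≈ 15.243.
Median from C: ½√(2·|BC|² + 2·|CA|² − |AB|²) ≈ 11.166.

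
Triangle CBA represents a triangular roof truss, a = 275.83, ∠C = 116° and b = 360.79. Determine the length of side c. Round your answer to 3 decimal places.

541.758

By the law of cosines, c² = b² + a² − 2·b·a·cos C = 2.935e+05, so c ≈ 541.76.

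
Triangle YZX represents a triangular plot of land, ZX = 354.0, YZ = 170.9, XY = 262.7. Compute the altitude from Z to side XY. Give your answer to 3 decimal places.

Semiperimeter s = (354 + 262.7 + 170.9)/2 = 393.8.
Heron's formula: area = √(393.8·39.8·131.1·222.9) ≈ 21401.
The altitude from Z has length 2·area/XY ≈ 162.93.

h_Z ≈ 162.932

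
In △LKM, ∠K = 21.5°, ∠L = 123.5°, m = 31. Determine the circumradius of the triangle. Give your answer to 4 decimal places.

R ≈ 27.0234

The third angle is ∠M = 180° − ∠L − ∠K = 35.00°.
Law of sines: l = m·sin L/sin M ≈ 45.069.
Law of sines: k = m·sin K/sin M ≈ 19.808.
Circumradius = m/(2 sin M) ≈ 27.023.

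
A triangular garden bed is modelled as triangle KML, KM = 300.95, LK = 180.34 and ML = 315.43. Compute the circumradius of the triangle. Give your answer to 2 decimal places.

R ≈ 161.58

By the law of cosines, cos K = (LK² + KM² − ML²) / (2·LK·KM) ≈ 0.21739, so ∠K ≈ 77.44°.
Circumradius = ML/(2 sin K) ≈ 161.58.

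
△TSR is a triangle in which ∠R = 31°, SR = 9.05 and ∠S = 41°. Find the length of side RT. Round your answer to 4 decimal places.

6.2429

The third angle is ∠T = 180° − ∠S − ∠R = 108.00°.
Law of sines: RT = SR·sin S/sin T ≈ 6.2429.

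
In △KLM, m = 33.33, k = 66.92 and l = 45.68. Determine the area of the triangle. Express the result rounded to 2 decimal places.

Semiperimeter s = (66.92 + 45.68 + 33.33)/2 = 72.965.
Heron's formula: area = √(72.965·6.045·27.285·39.635) ≈ 690.65.

690.65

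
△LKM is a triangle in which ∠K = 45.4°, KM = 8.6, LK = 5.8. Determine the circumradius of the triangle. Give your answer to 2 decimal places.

By the law of cosines, ML² = LK² + KM² − 2·LK·KM·cos K = 37.553, so ML ≈ 6.1281.
Area = ½·LK·KM·sin K ≈ 17.758.
Circumradius = ML/(2 sin K) ≈ 4.3033.

4.30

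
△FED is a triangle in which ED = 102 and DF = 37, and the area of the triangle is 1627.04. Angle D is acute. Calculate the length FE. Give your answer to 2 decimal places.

From area = ½·ED·DF·sin D, we get sin D = 2·area/(ED·DF) ≈ 0.86224.
Taking the acute solution, ∠D ≈ 59.57°.
Law of cosines then gives FE ≈ 89.162.

89.16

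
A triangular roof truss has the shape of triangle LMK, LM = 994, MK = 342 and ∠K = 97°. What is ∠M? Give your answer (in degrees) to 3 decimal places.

Law of sines: sin L = MK·sin K/LM ≈ 0.34150.
Since LM ≥ MK, only the acute value applies: ∠L ≈ 19.97°.
Then ∠M = 180° − ∠K − ∠L ≈ 63.03°.

63.032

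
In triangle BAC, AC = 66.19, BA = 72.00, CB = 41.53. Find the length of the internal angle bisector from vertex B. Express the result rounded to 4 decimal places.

44.4272

By the law of cosines, cos B = (CB² + BA² − AC²) / (2·CB·BA) ≈ 0.42266, so ∠B ≈ 65.00°.
The bisector from B has length 2·CB·BA·cos(∠B/2)/(CB+BA) ≈ 44.427.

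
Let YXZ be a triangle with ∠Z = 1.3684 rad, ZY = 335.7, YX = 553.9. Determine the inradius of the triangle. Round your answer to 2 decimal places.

120.31

Law of sines: sin X = ZY·sin Z/YX ≈ 0.59369.
Since YX ≥ ZY, only the acute value applies: ∠X ≈ 0.6356 rad.
Then ∠Y = π − ∠Z − ∠X ≈ 1.1375 rad.
Law of sines gives XZ = YX·sin Y/sin Z ≈ 513.2.
Area = ½·YX·ZY·sin Y ≈ 84382.
Semiperimeter s = (513.2+335.7+553.9)/2 = 701.4.
Inradius = area/s = 84382/701.4 ≈ 120.31.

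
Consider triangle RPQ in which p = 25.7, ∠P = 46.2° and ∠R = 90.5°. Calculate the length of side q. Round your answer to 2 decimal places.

The third angle is ∠Q = 180° − ∠R − ∠P = 43.30°.
Law of sines: q = p·sin Q/sin P ≈ 24.42.

24.42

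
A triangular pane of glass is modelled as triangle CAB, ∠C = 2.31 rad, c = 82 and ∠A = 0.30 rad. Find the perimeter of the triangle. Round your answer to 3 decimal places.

perimeter ≈ 171.037

The third angle is ∠B = π − ∠C − ∠A = 0.532 rad.
Law of sines: a = c·sin A/sin C ≈ 32.791.
Law of sines: b = c·sin B/sin C ≈ 56.246.
Semiperimeter s = (82+32.791+56.246)/2 = 85.519.
Perimeter = 82 + 32.791 + 56.246 = 171.04.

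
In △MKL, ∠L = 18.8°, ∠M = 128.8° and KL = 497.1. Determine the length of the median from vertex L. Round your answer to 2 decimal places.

The third angle is ∠K = 180° − ∠L − ∠M = 32.40°.
Law of sines: LM = KL·sin K/sin M ≈ 341.78.
Law of sines: MK = KL·sin L/sin M ≈ 205.56.
Median from L: ½√(2·KL² + 2·LM² − MK²) ≈ 414.

m_L ≈ 414.00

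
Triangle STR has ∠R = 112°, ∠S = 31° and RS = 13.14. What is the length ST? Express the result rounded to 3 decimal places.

The third angle is ∠T = 180° − ∠R − ∠S = 37.00°.
Law of sines: ST = RS·sin R/sin T ≈ 20.244.

20.244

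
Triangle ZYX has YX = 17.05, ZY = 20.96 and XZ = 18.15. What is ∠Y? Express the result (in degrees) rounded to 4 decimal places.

By the law of cosines, cos Y = (ZY² + YX² − XZ²) / (2·ZY·YX) ≈ 0.56049, so ∠Y ≈ 55.91°.

∠Y ≈ 55.9104°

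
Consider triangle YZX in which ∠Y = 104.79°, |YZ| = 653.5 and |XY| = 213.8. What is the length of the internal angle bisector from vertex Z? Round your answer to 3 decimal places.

By the law of cosines, |ZX|² = |XY|² + |YZ|² − 2·|XY|·|YZ|·cos Y = 5.4411e+05, so |ZX| ≈ 737.64.
Law of cosines again: cos Z = (|YZ|² + |ZX|² − |XY|²)/(2·|YZ|·|ZX|) ≈ 0.95993, so ∠Z ≈ 16.27°.
The bisector from Z has length 2·|YZ|·|ZX|·cos(∠Z/2)/(|YZ|+|ZX|) ≈ 686.05.

686.046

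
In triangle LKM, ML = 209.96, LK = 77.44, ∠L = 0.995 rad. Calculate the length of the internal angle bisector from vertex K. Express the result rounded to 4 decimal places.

t_K ≈ 68.2667

By the law of cosines, KM² = ML² + LK² − 2·ML·LK·cos L = 32374, so KM ≈ 179.93.
Law of cosines again: cos K = (LK² + KM² − ML²)/(2·LK·KM) ≈ -0.20499, so ∠K ≈ 1.777 rad.
The bisector from K has length 2·LK·KM·cos(∠K/2)/(LK+KM) ≈ 68.267.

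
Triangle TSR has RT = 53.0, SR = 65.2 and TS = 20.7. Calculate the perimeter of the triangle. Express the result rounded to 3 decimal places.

Perimeter = 65.2 + 53 + 20.7 = 138.9.

138.900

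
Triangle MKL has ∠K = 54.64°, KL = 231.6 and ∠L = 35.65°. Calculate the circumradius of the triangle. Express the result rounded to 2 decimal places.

R ≈ 115.80

The third angle is ∠M = 180° − ∠K − ∠L = 89.71°.
Law of sines: LM = KL·sin K/sin M ≈ 188.88.
Law of sines: MK = KL·sin L/sin M ≈ 134.99.
Circumradius = KL/(2 sin M) ≈ 115.8.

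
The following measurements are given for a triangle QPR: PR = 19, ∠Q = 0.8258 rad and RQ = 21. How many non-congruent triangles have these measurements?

2

RQ·sin Q = 21·sin(0.8258 rad) ≈ 15.44.
Since RQ sin Q < PR < RQ (15.44 < 19 < 21), two triangles exist.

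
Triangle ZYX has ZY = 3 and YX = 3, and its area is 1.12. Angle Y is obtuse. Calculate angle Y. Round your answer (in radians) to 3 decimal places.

2.890

From area = ½·ZY·YX·sin Y, we get sin Y = 2·area/(ZY·YX) ≈ 0.24889.
Taking the obtuse solution, ∠Y ≈ 2.890 rad.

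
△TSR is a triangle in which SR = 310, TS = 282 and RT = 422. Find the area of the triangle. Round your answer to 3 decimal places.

43705.673

Semiperimeter s = (310 + 422 + 282)/2 = 507.
Heron's formula: area = √(507·197·85·225) ≈ 43706.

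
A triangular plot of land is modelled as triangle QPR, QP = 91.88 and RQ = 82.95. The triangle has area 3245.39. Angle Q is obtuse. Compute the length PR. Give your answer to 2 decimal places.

From area = ½·RQ·QP·sin Q, we get sin Q = 2·area/(RQ·QP) ≈ 0.85165.
Taking the obtuse solution, ∠Q ≈ 121.61°.
Law of cosines then gives PR ≈ 152.68.

152.68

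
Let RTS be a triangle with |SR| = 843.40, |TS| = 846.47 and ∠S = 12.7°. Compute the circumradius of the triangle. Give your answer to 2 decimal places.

425.13

By the law of cosines, |RT|² = |TS|² + |SR|² − 2·|TS|·|SR|·cos S = 34942, so |RT| ≈ 186.93.
Area = ½·|TS|·|SR|·sin S ≈ 78476.
Circumradius = |RT|/(2 sin S) ≈ 425.13.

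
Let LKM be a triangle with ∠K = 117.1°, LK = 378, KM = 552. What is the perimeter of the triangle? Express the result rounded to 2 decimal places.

By the law of cosines, ML² = LK² + KM² − 2·LK·KM·cos K = 6.3769e+05, so ML ≈ 798.56.
Semiperimeter s = (552+798.56+378)/2 = 864.28.
Perimeter = 552 + 798.56 + 378 = 1728.6.

perimeter ≈ 1728.56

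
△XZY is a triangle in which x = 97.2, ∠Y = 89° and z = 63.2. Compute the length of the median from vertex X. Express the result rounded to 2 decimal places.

79.05

By the law of cosines, y² = x² + z² − 2·x·z·cos Y = 13228, so y ≈ 115.01.
Median from X: ½√(2·z² + 2·y² − x²) ≈ 79.051.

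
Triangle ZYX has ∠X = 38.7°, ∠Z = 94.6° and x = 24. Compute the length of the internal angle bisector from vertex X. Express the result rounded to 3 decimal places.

t_X ≈ 30.469

The third angle is ∠Y = 180° − ∠X − ∠Z = 46.70°.
Law of sines: z = x·sin Z/sin X ≈ 38.261.
Law of sines: y = x·sin Y/sin X ≈ 27.936.
The bisector from X has length 2·z·y·cos(∠X/2)/(z+y) ≈ 30.469.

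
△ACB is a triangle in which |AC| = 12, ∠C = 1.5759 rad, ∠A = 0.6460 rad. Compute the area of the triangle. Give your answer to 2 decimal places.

The third angle is ∠B = π − ∠A − ∠C = 0.9197 rad.
Law of sines: |CB| = |AC|·sin A/sin B ≈ 9.082.
Law of sines: |BA| = |AC|·sin C/sin B ≈ 15.086.
Area = ½·|AC|·|CB|·sin C ≈ 54.491.

area ≈ 54.49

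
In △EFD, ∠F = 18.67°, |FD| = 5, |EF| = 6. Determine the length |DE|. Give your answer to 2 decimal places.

By the law of cosines, |DE|² = |EF|² + |FD|² − 2·|EF|·|FD|·cos F = 4.1573, so |DE| ≈ 2.039.

2.04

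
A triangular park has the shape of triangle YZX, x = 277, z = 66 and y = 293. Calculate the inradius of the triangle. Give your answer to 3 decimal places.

Semiperimeter s = (293 + 66 + 277)/2 = 318.
Heron's formula: area = √(318·25·252·41) ≈ 9063.1.
Inradius = area/s = 9063.1/318 ≈ 28.5.

r ≈ 28.500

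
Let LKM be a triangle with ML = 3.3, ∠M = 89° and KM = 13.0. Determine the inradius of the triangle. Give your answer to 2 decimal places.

By the law of cosines, LK² = KM² + ML² − 2·KM·ML·cos M = 178.39, so LK ≈ 13.356.
Area = ½·KM·ML·sin M ≈ 21.447.
Semiperimeter s = (13+3.3+13.356)/2 = 14.828.
Inradius = area/s = 21.447/14.828 ≈ 1.4463.

1.45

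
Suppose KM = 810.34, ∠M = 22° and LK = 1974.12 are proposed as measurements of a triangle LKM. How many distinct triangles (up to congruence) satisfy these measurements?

KM·sin M = 810.34·sin(22°) ≈ 303.6.
Since LK ≥ KM, exactly one triangle exists.

1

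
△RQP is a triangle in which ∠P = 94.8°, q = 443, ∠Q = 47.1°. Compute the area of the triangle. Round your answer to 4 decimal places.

area ≈ 82362.4013

The third angle is ∠R = 180° − ∠Q − ∠P = 38.10°.
Law of sines: r = q·sin R/sin Q ≈ 373.15.
Law of sines: p = q·sin P/sin Q ≈ 602.62.
Area = ½·q·r·sin P ≈ 82362.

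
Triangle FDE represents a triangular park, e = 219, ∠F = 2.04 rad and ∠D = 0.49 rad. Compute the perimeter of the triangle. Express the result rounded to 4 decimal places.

The third angle is ∠E = π − ∠F − ∠D = 0.612 rad.
Law of sines: f = e·sin F/sin E ≈ 340.2.
Law of sines: d = e·sin D/sin E ≈ 179.51.
Semiperimeter s = (340.2+179.51+219)/2 = 369.35.
Perimeter = 340.2 + 179.51 + 219 = 738.7.

perimeter ≈ 738.7038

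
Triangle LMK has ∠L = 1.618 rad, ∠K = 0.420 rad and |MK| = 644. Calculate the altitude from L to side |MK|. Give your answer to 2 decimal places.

The third angle is ∠M = π − ∠K − ∠L = 1.104 rad.
Law of sines: |KL| = |MK|·sin M/sin L ≈ 575.62.
Law of sines: |LM| = |MK|·sin K/sin L ≈ 262.89.
Area = ½·|MK|·|KL|·sin K ≈ 75579.
The altitude from L has length 2·area/|MK| ≈ 234.72.

234.72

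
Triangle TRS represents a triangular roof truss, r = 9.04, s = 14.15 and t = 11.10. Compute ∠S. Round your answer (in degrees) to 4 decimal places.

By the law of cosines, cos S = (t² + r² − s²) / (2·t·r) ≈ 0.02346, so ∠S ≈ 88.66°.

88.6554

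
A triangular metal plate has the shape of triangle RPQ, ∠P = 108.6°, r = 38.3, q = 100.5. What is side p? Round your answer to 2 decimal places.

118.42

By the law of cosines, p² = q² + r² − 2·q·r·cos P = 14023, so p ≈ 118.42.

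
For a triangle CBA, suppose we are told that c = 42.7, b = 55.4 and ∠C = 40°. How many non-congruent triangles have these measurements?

b·sin C = 55.4·sin(40°) ≈ 35.61.
Since b sin C < c < b (35.61 < 42.7 < 55.4), two triangles exist.

2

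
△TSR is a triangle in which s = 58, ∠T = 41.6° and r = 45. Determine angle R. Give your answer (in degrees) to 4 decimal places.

By the law of cosines, t² = s² + r² − 2·s·r·cos T = 1485.5, so t ≈ 38.542.
Law of cosines again: cos R = (t² + s² − r²)/(2·t·s) ≈ 0.63175, so ∠R ≈ 50.82°.

50.8204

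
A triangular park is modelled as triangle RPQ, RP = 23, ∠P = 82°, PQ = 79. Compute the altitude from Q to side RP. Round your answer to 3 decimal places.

78.231

By the law of cosines, QR² = RP² + PQ² − 2·RP·PQ·cos P = 6264.2, so QR ≈ 79.147.
Area = ½·RP·PQ·sin P ≈ 899.66.
The altitude from Q has length 2·area/RP ≈ 78.231.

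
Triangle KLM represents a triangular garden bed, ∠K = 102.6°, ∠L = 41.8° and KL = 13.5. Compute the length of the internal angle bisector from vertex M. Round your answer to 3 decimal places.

The third angle is ∠M = 180° − ∠K − ∠L = 35.60°.
Law of sines: LM = KL·sin K/sin M ≈ 22.632.
Law of sines: MK = KL·sin L/sin M ≈ 15.458.
The bisector from M has length 2·LM·MK·cos(∠M/2)/(LM+MK) ≈ 17.49.

17.490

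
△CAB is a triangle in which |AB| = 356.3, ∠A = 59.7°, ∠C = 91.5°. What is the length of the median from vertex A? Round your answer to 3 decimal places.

233.542

The third angle is ∠B = 180° − ∠C − ∠A = 28.80°.
Law of sines: |BC| = |AB|·sin A/sin C ≈ 307.73.
Law of sines: |CA| = |AB|·sin B/sin C ≈ 171.71.
Median from A: ½√(2·|CA|² + 2·|AB|² − |BC|²) ≈ 233.54.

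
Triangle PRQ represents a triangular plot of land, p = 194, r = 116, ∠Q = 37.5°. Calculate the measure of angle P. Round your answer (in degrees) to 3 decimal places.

107.797

By the law of cosines, q² = p² + r² − 2·p·r·cos Q = 15385, so q ≈ 124.04.
Law of cosines again: cos P = (r² + q² − p²)/(2·r·q) ≈ -0.30564, so ∠P ≈ 107.80°.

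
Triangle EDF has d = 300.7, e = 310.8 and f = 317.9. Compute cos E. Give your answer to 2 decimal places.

By the law of cosines, cos E = (d² + f² − e²) / (2·d·f) ≈ 0.49630, so ∠E ≈ 60.24°.

cos E ≈ 0.50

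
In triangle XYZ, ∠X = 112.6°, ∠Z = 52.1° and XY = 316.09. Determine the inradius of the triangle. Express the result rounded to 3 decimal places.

r ≈ 38.966

The third angle is ∠Y = 180° − ∠Z − ∠X = 15.30°.
Law of sines: YZ = XY·sin X/sin Z ≈ 369.82.
Law of sines: ZX = XY·sin Y/sin Z ≈ 105.7.
Area = ½·XY·YZ·sin Y ≈ 15423.
Semiperimeter s = (369.82+105.7+316.09)/2 = 395.8.
Inradius = area/s = 15423/395.8 ≈ 38.966.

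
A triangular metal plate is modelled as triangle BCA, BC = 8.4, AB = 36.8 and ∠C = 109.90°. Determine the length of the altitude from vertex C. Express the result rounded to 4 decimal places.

Law of sines: sin A = BC·sin C/AB ≈ 0.21463.
Since AB ≥ BC, only the acute value applies: ∠A ≈ 12.39°.
Then ∠B = 180° − ∠C − ∠A ≈ 57.71°.
Law of sines gives CA = AB·sin B/sin C ≈ 33.083.
Area = ½·AB·BC·sin B ≈ 130.65.
The altitude from C has length 2·area/AB ≈ 7.1007.

7.1007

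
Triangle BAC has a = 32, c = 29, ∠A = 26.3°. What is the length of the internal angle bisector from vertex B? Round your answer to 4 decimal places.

Law of sines: sin C = c·sin A/a ≈ 0.40153.
Since a ≥ c, only the acute value applies: ∠C ≈ 23.67°.
Then ∠B = 180° − ∠A − ∠C ≈ 130.03°.
Law of sines gives b = a·sin B/sin A ≈ 55.305.
The bisector from B has length 2·a·c·cos(∠B/2)/(a+c) ≈ 12.852.

t_B ≈ 12.8524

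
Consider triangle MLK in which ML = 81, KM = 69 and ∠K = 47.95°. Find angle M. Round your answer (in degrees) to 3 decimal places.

92.811

Law of sines: sin L = KM·sin K/ML ≈ 0.63255.
Since ML ≥ KM, only the acute value applies: ∠L ≈ 39.24°.
Then ∠M = 180° − ∠K − ∠L ≈ 92.81°.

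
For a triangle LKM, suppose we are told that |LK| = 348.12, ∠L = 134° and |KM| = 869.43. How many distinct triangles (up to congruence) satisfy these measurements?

1

|LK|·sin L = 348.12·sin(134°) ≈ 250.4.
Since ∠L is not acute, a triangle exists only if |KM| > |LK|; here |KM| > |LK|, so there is exactly one triangle.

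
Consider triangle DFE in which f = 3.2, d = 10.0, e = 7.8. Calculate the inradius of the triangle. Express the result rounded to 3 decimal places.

Semiperimeter s = (10 + 3.2 + 7.8)/2 = 10.5.
Heron's formula: area = √(10.5·0.5·7.3·2.7) ≈ 10.172.
Inradius = area/s = 10.172/10.5 ≈ 0.9688.

r ≈ 0.969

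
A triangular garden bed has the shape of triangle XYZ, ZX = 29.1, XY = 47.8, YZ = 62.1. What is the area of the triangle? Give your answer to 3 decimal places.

Semiperimeter s = (62.1 + 29.1 + 47.8)/2 = 69.5.
Heron's formula: area = √(69.5·7.4·40.4·21.7) ≈ 671.47.

area ≈ 671.473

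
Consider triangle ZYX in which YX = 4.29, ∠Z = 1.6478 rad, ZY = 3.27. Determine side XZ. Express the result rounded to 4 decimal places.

Law of sines: sin X = ZY·sin Z/YX ≈ 0.75998.
Since YX ≥ ZY, only the acute value applies: ∠X ≈ 0.8633 rad.
Then ∠Y = π − ∠Z − ∠X ≈ 0.6305 rad.
Law of sines gives XZ = YX·sin Y/sin Z ≈ 2.5367.

2.5367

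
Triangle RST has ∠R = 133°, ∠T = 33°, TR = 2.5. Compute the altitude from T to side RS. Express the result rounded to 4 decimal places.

1.8284

The third angle is ∠S = 180° − ∠T − ∠R = 14.00°.
Law of sines: ST = TR·sin R/sin S ≈ 7.5577.
Law of sines: RS = TR·sin T/sin S ≈ 5.6283.
Area = ½·TR·ST·sin T ≈ 5.1453.
The altitude from T has length 2·area/RS ≈ 1.8284.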